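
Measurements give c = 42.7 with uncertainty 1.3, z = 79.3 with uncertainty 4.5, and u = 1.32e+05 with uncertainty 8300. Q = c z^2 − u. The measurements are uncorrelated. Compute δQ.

Let p = c·z^2 = 2.69e+05. δp/p = √((1·δc/c)² + (2·δz/z)²) = √(0.000927 + 0.0129) = 0.118, so δp = 31600.
Q = p − u: δQ = √(δp² + δu²) = √(9.96e+08 + 6.89e+07) = 32600

32600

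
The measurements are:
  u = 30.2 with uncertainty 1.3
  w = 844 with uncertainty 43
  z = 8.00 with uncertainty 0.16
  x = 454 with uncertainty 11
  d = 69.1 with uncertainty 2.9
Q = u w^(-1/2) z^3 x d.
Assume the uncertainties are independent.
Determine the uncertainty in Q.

1.53e+06

Relative error in a monomial: (δQ/Q)² = Σ (nᵢ · δxᵢ/xᵢ)².
  (1·δu/u)² = (1×0.0430)² = 0.00185;  (−½·δw/w)² = (-0.5×0.0509)² = 0.000649;  (3·δz/z)² = (3×0.0200)² = 0.00360;  (1·δx/x)² = (1×0.0242)² = 0.000587;  (1·δd/d)² = (1×0.0420)² = 0.00176
δQ/Q = √(0.00845) = 0.0919
Q = 1.67e+07, so δQ = 0.0919 × 1.67e+07 = 1.53e+06.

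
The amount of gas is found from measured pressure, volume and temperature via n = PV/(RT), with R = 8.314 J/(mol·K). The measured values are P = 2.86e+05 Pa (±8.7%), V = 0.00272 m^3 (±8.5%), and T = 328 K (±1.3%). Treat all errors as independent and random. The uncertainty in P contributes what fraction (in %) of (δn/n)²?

(δn/n)² = (1·δP/P)² + (1·δV/V)² + (-1·δT/T)²
  P term: (1×0.0870)² = 0.00757
  V term: (1×0.0850)² = 0.00723
  T term: (-1×0.0130)² = 0.000169
Total = 0.0150. Share from P = 0.00757/0.0150 = 0.506.

50.6%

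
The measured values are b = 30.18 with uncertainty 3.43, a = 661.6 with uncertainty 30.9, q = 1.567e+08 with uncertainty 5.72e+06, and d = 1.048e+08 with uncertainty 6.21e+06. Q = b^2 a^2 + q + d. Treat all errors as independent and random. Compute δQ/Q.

0.149

Let p = b^2·a^2 = 3.987e+08. δp/p = √((2·δb/b)² + (2·δa/a)²) = √(0.0517 + 0.00873) = 0.246, so δp = 9.8e+07.
Q = p + q + d: δQ = √(δp² + δq² + δd²) = √(9.6e+15 + 3.27e+13 + 3.86e+13) = 9.83e+07
Q = 6.602e+08, so δQ/Q = 9.83e+07/6.602e+08 = 0.149.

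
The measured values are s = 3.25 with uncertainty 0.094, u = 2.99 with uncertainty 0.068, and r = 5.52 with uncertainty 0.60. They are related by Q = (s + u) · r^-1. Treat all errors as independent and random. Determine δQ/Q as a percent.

Let w = s + u = 6.24. δw = √(δs² + δu²) = √(0.00884 + 0.00462) = 0.116, so δw/w = 0.0186.
Q is then a monomial in w, r:
δQ/Q = √((δw/w)² + (-1·δr/r)²) = √(0.000346 + 0.0118) = 0.110

11.0%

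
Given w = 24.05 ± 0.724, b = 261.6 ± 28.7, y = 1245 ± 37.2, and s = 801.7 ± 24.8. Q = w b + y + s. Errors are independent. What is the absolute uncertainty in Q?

717

Let p = w·b = 6291. δp/p = √((1·δw/w)² + (1·δb/b)²) = √(0.000906 + 0.0120) = 0.114, so δp = 716.
Q = p + y + s: δQ = √(δp² + δy² + δs²) = √(5.12e+05 + 1380 + 615) = 717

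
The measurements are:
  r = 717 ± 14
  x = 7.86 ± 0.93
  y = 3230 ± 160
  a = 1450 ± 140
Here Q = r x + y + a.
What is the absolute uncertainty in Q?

Let p = r·x = 5640. δp/p = √((1·δr/r)² + (1·δx/x)²) = √(0.000381 + 0.0140) = 0.120, so δp = 676.
Q = p + y + a: δQ = √(δp² + δy² + δa²) = √(4.57e+05 + 25600 + 19600) = 708

708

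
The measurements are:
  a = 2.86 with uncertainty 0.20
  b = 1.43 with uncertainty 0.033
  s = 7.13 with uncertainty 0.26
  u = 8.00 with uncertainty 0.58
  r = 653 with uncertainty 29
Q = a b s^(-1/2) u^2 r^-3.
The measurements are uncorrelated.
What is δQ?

Relative error in a monomial: (δQ/Q)² = Σ (nᵢ · δxᵢ/xᵢ)².
  (1·δa/a)² = (1×0.0699)² = 0.00489;  (1·δb/b)² = (1×0.0231)² = 0.000533;  (−½·δs/s)² = (-0.5×0.0365)² = 0.000332;  (2·δu/u)² = (2×0.0725)² = 0.0210;  (-3·δr/r)² = (-3×0.0444)² = 0.0178
δQ/Q = √(0.0445) = 0.211
Q = 3.52e-07, so δQ = 0.211 × 3.52e-07 = 7.43e-08.

7.43e-08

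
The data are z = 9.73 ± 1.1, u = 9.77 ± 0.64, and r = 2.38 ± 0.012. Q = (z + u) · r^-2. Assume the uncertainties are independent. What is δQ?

Let w = z + u = 19.5. δw = √(δz² + δu²) = √(1.21 + 0.410) = 1.27, so δw/w = 0.0653.
Q is then a monomial in w, r:
δQ/Q = √((δw/w)² + (-2·δr/r)²) = √(0.00426 + 0.000102) = 0.0660
Q = 3.44, so δQ = 0.0660 × 3.44 = 0.227.

0.227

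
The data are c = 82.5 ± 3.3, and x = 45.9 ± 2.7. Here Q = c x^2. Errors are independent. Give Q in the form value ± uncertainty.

(1.74 ± 0.216) × 10^5

Relative error in a monomial: (δQ/Q)² = Σ (nᵢ · δxᵢ/xᵢ)².
  (1·δc/c)² = (1×0.0400)² = 0.00160;  (2·δx/x)² = (2×0.0588)² = 0.0138
δQ/Q = √(0.0154) = 0.124
Q = 1.74e+05, so δQ = 0.124 × 1.74e+05 = 21600.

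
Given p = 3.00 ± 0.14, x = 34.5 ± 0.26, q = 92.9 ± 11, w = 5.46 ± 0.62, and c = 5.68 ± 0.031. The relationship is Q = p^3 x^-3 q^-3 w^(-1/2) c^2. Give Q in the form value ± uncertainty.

(1.13 ± 0.438) × 10^-8

Since Q is a product/quotient, work with relative uncertainties:
  (3·δp/p)² = (3×0.0467)² = 0.0196;  (-3·δx/x)² = (-3×0.00754)² = 0.000511;  (-3·δq/q)² = (-3×0.118)² = 0.126;  (−½·δw/w)² = (-0.5×0.114)² = 0.00322;  (2·δc/c)² = (2×0.00546)² = 0.000119
δQ/Q = √(0.150) = 0.387
Q = 1.13e-08, so δQ = 0.387 × 1.13e-08 = 4.38e-09.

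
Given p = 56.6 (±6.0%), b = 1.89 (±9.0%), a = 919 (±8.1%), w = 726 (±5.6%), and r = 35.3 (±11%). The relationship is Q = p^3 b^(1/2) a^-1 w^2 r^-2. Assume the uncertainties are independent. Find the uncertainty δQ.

Each factor contributes (exponent × relative error)² to (δQ/Q)²:
  (3·δp/p)² = (3×0.0600)² = 0.0324;  (½·δb/b)² = (0.5×0.0900)² = 0.00202;  (-1·δa/a)² = (-1×0.0810)² = 0.00656;  (2·δw/w)² = (2×0.0560)² = 0.0125;  (-2·δr/r)² = (-2×0.110)² = 0.0484
δQ/Q = √(0.102) = 0.319
Q = 1.15e+05, so δQ = 0.319 × 1.15e+05 = 36600.

36600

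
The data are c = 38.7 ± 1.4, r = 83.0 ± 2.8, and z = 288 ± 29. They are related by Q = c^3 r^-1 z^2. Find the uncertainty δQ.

For a monomial Q ∝ c^3, r^-1, z^2, fractional errors add in quadrature:
  (3·δc/c)² = (3×0.0362)² = 0.0118;  (-1·δr/r)² = (-1×0.0337)² = 0.00114;  (2·δz/z)² = (2×0.101)² = 0.0406
δQ/Q = √(0.0535) = 0.231
Q = 5.79e+07, so δQ = 0.231 × 5.79e+07 = 1.34e+07.

1.34e+07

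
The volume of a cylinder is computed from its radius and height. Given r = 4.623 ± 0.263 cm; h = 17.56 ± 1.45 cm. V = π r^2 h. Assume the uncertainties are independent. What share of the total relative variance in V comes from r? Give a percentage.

65.5%

(δV/V)² = (2·δr/r)² + (1·δh/h)²
  r term: (2×0.0569)² = 0.0129
  h term: (1×0.0826)² = 0.00682
Total = 0.0198. Share from r = 0.0129/0.0198 = 0.655.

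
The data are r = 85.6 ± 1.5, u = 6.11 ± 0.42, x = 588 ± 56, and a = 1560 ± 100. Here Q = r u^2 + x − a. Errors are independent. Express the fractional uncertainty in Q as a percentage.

20.6%

Let p = r·u^2 = 3200. δp/p = √((1·δr/r)² + (2·δu/u)²) = √(0.000307 + 0.0189) = 0.139, so δp = 443.
Q = p + x − a: δQ = √(δp² + δx² + δa²) = √(1.96e+05 + 3140 + 10000) = 457
Q = 2220, so δQ/Q = 457/2220 = 0.206.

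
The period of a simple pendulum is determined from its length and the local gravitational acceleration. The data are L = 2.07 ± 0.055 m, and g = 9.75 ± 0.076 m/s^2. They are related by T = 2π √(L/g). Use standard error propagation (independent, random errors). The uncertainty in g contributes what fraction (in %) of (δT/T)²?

7.92%

(δT/T)² = (½·δL/L)² + (−½·δg/g)²
  L term: (0.5×0.0266)² = 0.000176
  g term: (-0.5×0.00779)² = 1.52e-05
Total = 0.000192. Share from g = 1.52e-05/0.000192 = 0.0792.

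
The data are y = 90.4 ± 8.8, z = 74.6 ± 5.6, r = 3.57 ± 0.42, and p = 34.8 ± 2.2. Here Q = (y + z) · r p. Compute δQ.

3030

Let u = y + z = 165. δu = √(δy² + δz²) = √(77.4 + 31.4) = 10.4, so δu/u = 0.0632.
Q is then a monomial in u, r, p:
δQ/Q = √((δu/u)² + (1·δr/r)² + (1·δp/p)²) = √(0.00400 + 0.0138 + 0.00400) = 0.148
Q = 20500, so δQ = 0.148 × 20500 = 3030.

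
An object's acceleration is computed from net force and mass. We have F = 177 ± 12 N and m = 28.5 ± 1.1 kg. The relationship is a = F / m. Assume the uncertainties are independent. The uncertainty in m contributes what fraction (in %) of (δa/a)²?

(δa/a)² = (1·δF/F)² + (-1·δm/m)²
  F term: (1×0.0678)² = 0.00460
  m term: (-1×0.0386)² = 0.00149
Total = 0.00609. Share from m = 0.00149/0.00609 = 0.245.

24.5%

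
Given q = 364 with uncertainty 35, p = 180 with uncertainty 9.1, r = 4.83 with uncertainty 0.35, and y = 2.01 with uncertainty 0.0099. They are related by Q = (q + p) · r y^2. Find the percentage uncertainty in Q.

Let u = q + p = 544. δu = √(δq² + δp²) = √(1220 + 82.8) = 36.2, so δu/u = 0.0665.
Q is then a monomial in u, r, y:
δQ/Q = √((δu/u)² + (1·δr/r)² + (2·δy/y)²) = √(0.00442 + 0.00525 + 9.7e-05) = 0.0988

9.88%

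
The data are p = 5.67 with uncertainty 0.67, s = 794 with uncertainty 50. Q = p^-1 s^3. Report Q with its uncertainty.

Each factor contributes (exponent × relative error)² to (δQ/Q)²:
  (-1·δp/p)² = (-1×0.118)² = 0.0140;  (3·δs/s)² = (3×0.0630)² = 0.0357
δQ/Q = √(0.0497) = 0.223
Q = 8.83e+07, so δQ = 0.223 × 8.83e+07 = 1.97e+07.

(8.83 ± 1.97) × 10^7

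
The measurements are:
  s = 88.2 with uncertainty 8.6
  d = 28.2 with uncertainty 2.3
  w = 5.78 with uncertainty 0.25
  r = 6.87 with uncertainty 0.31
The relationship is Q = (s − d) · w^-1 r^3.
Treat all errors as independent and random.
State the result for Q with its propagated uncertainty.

Let u = s − d = 60.0. δu = √(δs² + δd²) = √(74.0 + 5.29) = 8.90, so δu/u = 0.148.
Q is then a monomial in u, w, r:
δQ/Q = √((δu/u)² + (-1·δw/w)² + (3·δr/r)²) = √(0.0220 + 0.00187 + 0.0183) = 0.205
Q = 3370, so δQ = 0.205 × 3370 = 692.

3370 ± 692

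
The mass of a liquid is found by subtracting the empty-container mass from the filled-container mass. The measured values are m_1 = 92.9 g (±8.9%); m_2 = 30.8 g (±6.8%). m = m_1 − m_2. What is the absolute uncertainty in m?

For a sum/difference, combine absolute errors in quadrature:
  (δm_1)² = 68.4;  (δm_2)² = 4.39
δm = √(72.7) = 8.53 g

8.53 g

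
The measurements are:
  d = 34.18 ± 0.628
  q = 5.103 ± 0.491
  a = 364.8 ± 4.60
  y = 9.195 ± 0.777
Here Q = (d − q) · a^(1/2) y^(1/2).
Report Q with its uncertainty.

1684 ± 85.5

Let u = d − q = 29.08. δu = √(δd² + δq²) = √(0.394 + 0.241) = 0.797, so δu/u = 0.0274.
Q is then a monomial in u, a, y:
δQ/Q = √((δu/u)² + (½·δa/a)² + (½·δy/y)²) = √(0.000752 + 3.98e-05 + 0.00179) = 0.0508
Q = 1684, so δQ = 0.0508 × 1684 = 85.5.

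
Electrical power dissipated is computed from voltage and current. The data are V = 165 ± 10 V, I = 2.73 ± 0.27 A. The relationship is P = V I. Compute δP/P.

0.116

Products/powers → add relative errors in quadrature, weighted by exponent:
  (1·δV/V)² = (1×0.0606)² = 0.00367;  (1·δI/I)² = (1×0.0989)² = 0.00978
δP/P = √(0.0135) = 0.116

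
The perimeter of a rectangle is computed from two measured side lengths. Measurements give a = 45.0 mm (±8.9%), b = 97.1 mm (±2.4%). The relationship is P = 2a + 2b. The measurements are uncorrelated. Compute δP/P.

0.0326

Each term contributes (cᵢ δxᵢ)² to (δP)²:
  (2·δa)² = 64.2;  (2·δb)² = 21.7
δP = √(85.9) = 9.27 mm
P = 284 mm, so δP/P = 9.27/284 = 0.0326.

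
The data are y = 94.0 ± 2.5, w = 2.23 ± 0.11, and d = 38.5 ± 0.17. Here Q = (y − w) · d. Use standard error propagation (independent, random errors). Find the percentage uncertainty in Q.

Let u = y − w = 91.8. δu = √(δy² + δw²) = √(6.25 + 0.0121) = 2.50, so δu/u = 0.0273.
Q is then a monomial in u, d:
δQ/Q = √((δu/u)² + (1·δd/d)²) = √(0.000744 + 1.95e-05) = 0.0276

2.76%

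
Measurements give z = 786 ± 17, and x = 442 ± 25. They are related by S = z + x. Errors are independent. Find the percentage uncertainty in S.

S is a linear combination, so absolute uncertainties add in quadrature:
  (δz)² = 289;  (δx)² = 625
δS = √(914) = 30.2
S = 1230, so δS/S = 30.2/1230 = 0.0246.

2.46%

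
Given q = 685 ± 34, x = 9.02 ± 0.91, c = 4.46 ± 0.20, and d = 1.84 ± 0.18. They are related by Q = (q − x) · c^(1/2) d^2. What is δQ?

Let u = q − x = 676. δu = √(δq² + δx²) = √(1160 + 0.828) = 34.0, so δu/u = 0.0503.
Q is then a monomial in u, c, d:
δQ/Q = √((δu/u)² + (½·δc/c)² + (2·δd/d)²) = √(0.00253 + 0.000503 + 0.0383) = 0.203
Q = 4830, so δQ = 0.203 × 4830 = 982.

982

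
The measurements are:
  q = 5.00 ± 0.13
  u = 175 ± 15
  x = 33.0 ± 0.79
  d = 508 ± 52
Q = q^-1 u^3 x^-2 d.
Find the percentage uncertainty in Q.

For a monomial Q ∝ q^-1, u^3, x^-2, d, fractional errors add in quadrature:
  (-1·δq/q)² = (-1×0.0260)² = 0.000676;  (3·δu/u)² = (3×0.0857)² = 0.0661;  (-2·δx/x)² = (-2×0.0239)² = 0.00229;  (1·δd/d)² = (1×0.102)² = 0.0105
δQ/Q = √(0.0796) = 0.282

28.2%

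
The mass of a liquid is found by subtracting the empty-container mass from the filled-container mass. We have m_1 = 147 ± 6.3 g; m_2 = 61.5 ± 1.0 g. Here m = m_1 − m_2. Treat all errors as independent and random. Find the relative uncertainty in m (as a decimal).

Sums and differences: (δm)² = Σ (cᵢ δxᵢ)².
  (δm_1)² = 39.7;  (δm_2)² = 1.00
δm = √(40.7) = 6.38 g
m = 85.5 g, so δm/m = 6.38/85.5 = 0.0746.

0.0746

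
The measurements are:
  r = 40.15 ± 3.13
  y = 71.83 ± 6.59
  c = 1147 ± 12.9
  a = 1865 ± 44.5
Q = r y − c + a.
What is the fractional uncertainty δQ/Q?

Let p = r·y = 2884. δp/p = √((1·δr/r)² + (1·δy/y)²) = √(0.00608 + 0.00842) = 0.120, so δp = 347.
Q = p − c + a: δQ = √(δp² + δc² + δa²) = √(1.21e+05 + 166 + 1980) = 350
Q = 3602, so δQ/Q = 350/3602 = 0.0972.

0.0972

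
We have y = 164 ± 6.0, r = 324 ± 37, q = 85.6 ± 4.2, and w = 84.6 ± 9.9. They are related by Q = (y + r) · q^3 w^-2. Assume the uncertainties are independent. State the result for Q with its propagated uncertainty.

Let u = y + r = 488. δu = √(δy² + δr²) = √(36.0 + 1370) = 37.5, so δu/u = 0.0768.
Q is then a monomial in u, q, w:
δQ/Q = √((δu/u)² + (3·δq/q)² + (-2·δw/w)²) = √(0.00590 + 0.0217 + 0.0548) = 0.287
Q = 42800, so δQ = 0.287 × 42800 = 12300.

42800 ± 12300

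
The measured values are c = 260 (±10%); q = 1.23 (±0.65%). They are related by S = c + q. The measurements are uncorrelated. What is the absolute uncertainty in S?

S is a linear combination, so absolute uncertainties add in quadrature:
  (δc)² = 676;  (δq)² = 6.39e-05
δS = √(676) = 26.0

26.0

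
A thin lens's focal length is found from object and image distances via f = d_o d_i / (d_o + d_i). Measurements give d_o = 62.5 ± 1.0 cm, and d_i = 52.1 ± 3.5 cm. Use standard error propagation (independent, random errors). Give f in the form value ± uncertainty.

28.4 ± 1.06 cm

∂f/∂d_o = (d_i/(d_o+d_i))² = 0.207;  ∂f/∂d_i = (d_o/(d_o+d_i))² = 0.297
δf = √((∂f/∂d_o · δd_o)² + (∂f/∂d_i · δd_i)²) = √(0.0427 + 1.08) = 1.06 cm
f = 28.4 cm.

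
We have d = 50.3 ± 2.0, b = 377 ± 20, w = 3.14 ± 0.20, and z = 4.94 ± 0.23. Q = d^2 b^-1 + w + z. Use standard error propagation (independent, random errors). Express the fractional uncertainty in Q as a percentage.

4.80%

Let p = d^2·b^-1 = 6.71. δp/p = √((2·δd/d)² + (-1·δb/b)²) = √(0.00632 + 0.00281) = 0.0956, so δp = 0.642.
Q = p + w + z: δQ = √(δp² + δw² + δz²) = √(0.412 + 0.0400 + 0.0529) = 0.710
Q = 14.8, so δQ/Q = 0.710/14.8 = 0.0480.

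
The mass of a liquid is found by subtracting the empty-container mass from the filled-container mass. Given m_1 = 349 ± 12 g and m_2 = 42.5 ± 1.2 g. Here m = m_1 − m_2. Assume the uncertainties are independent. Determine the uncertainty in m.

Sums and differences: (δm)² = Σ (cᵢ δxᵢ)².
  (δm_1)² = 144;  (δm_2)² = 1.44
δm = √(145) = 12.1 g

12.1 g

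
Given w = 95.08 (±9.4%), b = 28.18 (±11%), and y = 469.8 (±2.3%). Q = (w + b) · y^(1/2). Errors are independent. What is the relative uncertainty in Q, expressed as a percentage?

Let u = w + b = 123.3. δu = √(δw² + δb²) = √(79.9 + 9.61) = 9.46, so δu/u = 0.0767.
Q is then a monomial in u, y:
δQ/Q = √((δu/u)² + (½·δy/y)²) = √(0.00589 + 0.000132) = 0.0776

7.76%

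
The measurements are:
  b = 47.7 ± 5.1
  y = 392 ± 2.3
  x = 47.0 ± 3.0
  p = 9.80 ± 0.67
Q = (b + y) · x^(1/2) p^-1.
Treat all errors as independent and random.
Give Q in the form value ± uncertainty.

308 ± 23.5

Let u = b + y = 440. δu = √(δb² + δy²) = √(26.0 + 5.29) = 5.59, so δu/u = 0.0127.
Q is then a monomial in u, x, p:
δQ/Q = √((δu/u)² + (½·δx/x)² + (-1·δp/p)²) = √(0.000162 + 0.00102 + 0.00467) = 0.0765
Q = 308, so δQ = 0.0765 × 308 = 23.5.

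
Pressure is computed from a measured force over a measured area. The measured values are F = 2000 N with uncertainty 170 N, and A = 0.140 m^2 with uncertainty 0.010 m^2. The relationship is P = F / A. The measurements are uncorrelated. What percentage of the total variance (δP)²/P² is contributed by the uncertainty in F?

(δP/P)² = (1·δF/F)² + (-1·δA/A)²
  F term: (1×0.0850)² = 0.00723
  A term: (-1×0.0714)² = 0.00510
Total = 0.0123. Share from F = 0.00723/0.0123 = 0.586.

58.6%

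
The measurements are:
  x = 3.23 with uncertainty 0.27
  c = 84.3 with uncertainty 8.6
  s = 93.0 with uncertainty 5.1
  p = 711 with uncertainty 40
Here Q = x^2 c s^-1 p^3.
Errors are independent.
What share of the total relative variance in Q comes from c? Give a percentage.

(δQ/Q)² = (2·δx/x)² + (1·δc/c)² + (-1·δs/s)² + (3·δp/p)²
  x term: (2×0.0836)² = 0.0280
  c term: (1×0.102)² = 0.0104
  s term: (-1×0.0548)² = 0.00301
  p term: (3×0.0563)² = 0.0285
Total = 0.0699. Share from c = 0.0104/0.0699 = 0.149.

14.9%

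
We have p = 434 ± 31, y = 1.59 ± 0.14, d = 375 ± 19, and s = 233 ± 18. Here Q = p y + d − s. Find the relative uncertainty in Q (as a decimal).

Let w = p·y = 690. δw/w = √((1·δp/p)² + (1·δy/y)²) = √(0.00510 + 0.00775) = 0.113, so δw = 78.2.
Q = w + d − s: δQ = √(δw² + δd² + δs²) = √(6120 + 361 + 324) = 82.5
Q = 832, so δQ/Q = 82.5/832 = 0.0992.

0.0992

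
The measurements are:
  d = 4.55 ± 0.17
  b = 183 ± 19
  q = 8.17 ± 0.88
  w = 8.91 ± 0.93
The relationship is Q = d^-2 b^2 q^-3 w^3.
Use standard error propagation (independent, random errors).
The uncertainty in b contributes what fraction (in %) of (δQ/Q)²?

(δQ/Q)² = (-2·δd/d)² + (2·δb/b)² + (-3·δq/q)² + (3·δw/w)²
  d term: (-2×0.0374)² = 0.00558
  b term: (2×0.104)² = 0.0431
  q term: (-3×0.108)² = 0.104
  w term: (3×0.104)² = 0.0981
Total = 0.251. Share from b = 0.0431/0.251 = 0.172.

17.2%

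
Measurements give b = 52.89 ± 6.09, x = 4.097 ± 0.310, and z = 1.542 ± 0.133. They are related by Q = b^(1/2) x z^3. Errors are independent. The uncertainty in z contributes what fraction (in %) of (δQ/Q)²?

88.1%

(δQ/Q)² = (½·δb/b)² + (1·δx/x)² + (3·δz/z)²
  b term: (0.5×0.115)² = 0.00331
  x term: (1×0.0757)² = 0.00573
  z term: (3×0.0863)² = 0.0670
Total = 0.0760. Share from z = 0.0670/0.0760 = 0.881.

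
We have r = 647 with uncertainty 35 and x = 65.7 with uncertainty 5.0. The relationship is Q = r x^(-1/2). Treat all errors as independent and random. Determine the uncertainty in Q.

5.28

Products/powers → add relative errors in quadrature, weighted by exponent:
  (1·δr/r)² = (1×0.0541)² = 0.00293;  (−½·δx/x)² = (-0.5×0.0761)² = 0.00145
δQ/Q = √(0.00437) = 0.0661
Q = 79.8, so δQ = 0.0661 × 79.8 = 5.28.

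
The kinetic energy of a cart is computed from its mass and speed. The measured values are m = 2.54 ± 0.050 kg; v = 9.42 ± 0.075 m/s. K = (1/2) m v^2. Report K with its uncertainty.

Each factor contributes (exponent × relative error)² to (δK/K)²:
  (1·δm/m)² = (1×0.0197)² = 0.000388;  (2·δv/v)² = (2×0.00796)² = 0.000254
δK/K = √(0.000641) = 0.0253
K = 113 J, so δK = 0.0253 × 113 = 2.85 J.

113 ± 2.85 J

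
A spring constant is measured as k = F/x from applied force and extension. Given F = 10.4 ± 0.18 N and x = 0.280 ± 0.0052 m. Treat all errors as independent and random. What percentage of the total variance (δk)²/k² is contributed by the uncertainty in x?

(δk/k)² = (1·δF/F)² + (-1·δx/x)²
  F term: (1×0.0173)² = 0.000300
  x term: (-1×0.0186)² = 0.000345
Total = 0.000644. Share from x = 0.000345/0.000644 = 0.535.

53.5%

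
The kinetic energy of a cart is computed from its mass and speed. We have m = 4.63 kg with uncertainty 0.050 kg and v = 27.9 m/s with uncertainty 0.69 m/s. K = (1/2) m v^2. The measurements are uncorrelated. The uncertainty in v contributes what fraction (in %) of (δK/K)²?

95.5%

(δK/K)² = (1·δm/m)² + (2·δv/v)²
  m term: (1×0.0108)² = 0.000117
  v term: (2×0.0247)² = 0.00245
Total = 0.00256. Share from v = 0.00245/0.00256 = 0.955.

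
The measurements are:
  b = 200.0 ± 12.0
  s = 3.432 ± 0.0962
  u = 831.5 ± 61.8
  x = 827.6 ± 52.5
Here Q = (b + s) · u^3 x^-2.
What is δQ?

Let w = b + s = 203.4. δw = √(δb² + δs²) = √(144 + 0.00925) = 12.0, so δw/w = 0.0590.
Q is then a monomial in w, u, x:
δQ/Q = √((δw/w)² + (3·δu/u)² + (-2·δx/x)²) = √(0.00348 + 0.0497 + 0.0161) = 0.263
Q = 170800, so δQ = 0.263 × 170800 = 44900.

44900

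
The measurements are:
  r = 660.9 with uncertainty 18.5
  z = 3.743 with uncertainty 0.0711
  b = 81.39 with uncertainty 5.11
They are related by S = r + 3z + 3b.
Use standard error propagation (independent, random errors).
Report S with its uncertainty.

For a sum/difference, combine absolute errors in quadrature:
  (δr)² = 342;  (3·δz)² = 0.0455;  (3·δb)² = 235
δS = √(577) = 24.0
S = 916.3.

916.3 ± 24.0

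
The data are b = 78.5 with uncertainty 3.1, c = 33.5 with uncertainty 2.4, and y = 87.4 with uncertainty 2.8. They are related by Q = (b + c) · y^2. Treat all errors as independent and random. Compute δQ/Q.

Let u = b + c = 112. δu = √(δb² + δc²) = √(9.61 + 5.76) = 3.92, so δu/u = 0.0350.
Q is then a monomial in u, y:
δQ/Q = √((δu/u)² + (2·δy/y)²) = √(0.00123 + 0.00411) = 0.0730

0.0730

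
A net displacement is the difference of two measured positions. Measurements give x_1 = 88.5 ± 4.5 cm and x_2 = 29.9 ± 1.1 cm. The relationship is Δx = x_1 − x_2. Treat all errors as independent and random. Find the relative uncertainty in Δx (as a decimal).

Absolute uncertainties add in quadrature for a linear combination:
  (δx_1)² = 20.2;  (δx_2)² = 1.21
δΔx = √(21.5) = 4.63 cm
Δx = 58.6 cm, so δΔx/Δx = 4.63/58.6 = 0.0791.

0.0791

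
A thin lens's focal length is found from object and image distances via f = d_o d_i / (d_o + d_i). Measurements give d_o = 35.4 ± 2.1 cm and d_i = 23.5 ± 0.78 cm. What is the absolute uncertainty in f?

0.437 cm

∂f/∂d_o = (d_i/(d_o+d_i))² = 0.159;  ∂f/∂d_i = (d_o/(d_o+d_i))² = 0.361
δf = √((∂f/∂d_o · δd_o)² + (∂f/∂d_i · δd_i)²) = √(0.112 + 0.0794) = 0.437 cm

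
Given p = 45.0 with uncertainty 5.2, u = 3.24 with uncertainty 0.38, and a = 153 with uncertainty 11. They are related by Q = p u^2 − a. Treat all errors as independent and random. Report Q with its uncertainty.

Let w = p·u^2 = 472. δw/w = √((1·δp/p)² + (2·δu/u)²) = √(0.0134 + 0.0550) = 0.261, so δw = 124.
Q = w − a: δQ = √(δw² + δa²) = √(15300 + 121) = 124
Q = 319.

319 ± 124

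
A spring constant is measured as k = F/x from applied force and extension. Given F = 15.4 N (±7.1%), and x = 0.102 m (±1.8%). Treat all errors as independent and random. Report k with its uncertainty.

Relative error in a monomial: (δk/k)² = Σ (nᵢ · δxᵢ/xᵢ)².
  (1·δF/F)² = (1×0.0710)² = 0.00504;  (-1·δx/x)² = (-1×0.0180)² = 0.000324
δk/k = √(0.00536) = 0.0732
k = 151 N/m, so δk = 0.0732 × 151 = 11.1 N/m.

151 ± 11.1 N/m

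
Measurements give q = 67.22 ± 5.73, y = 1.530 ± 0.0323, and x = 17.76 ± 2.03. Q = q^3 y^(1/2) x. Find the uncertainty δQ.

1.87e+06

Products/powers → add relative errors in quadrature, weighted by exponent:
  (3·δq/q)² = (3×0.0852)² = 0.0654;  (½·δy/y)² = (0.5×0.0211)² = 0.000111;  (1·δx/x)² = (1×0.114)² = 0.0131
δQ/Q = √(0.0786) = 0.280
Q = 6.672e+06, so δQ = 0.280 × 6.672e+06 = 1.87e+06.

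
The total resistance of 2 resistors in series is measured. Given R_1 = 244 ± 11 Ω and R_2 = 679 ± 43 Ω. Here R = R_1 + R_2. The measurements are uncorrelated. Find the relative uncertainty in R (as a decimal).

0.0481

Absolute uncertainties add in quadrature for a linear combination:
  (δR_1)² = 121;  (δR_2)² = 1850
δR = √(1970) = 44.4 Ω
R = 923 Ω, so δR/R = 44.4/923 = 0.0481.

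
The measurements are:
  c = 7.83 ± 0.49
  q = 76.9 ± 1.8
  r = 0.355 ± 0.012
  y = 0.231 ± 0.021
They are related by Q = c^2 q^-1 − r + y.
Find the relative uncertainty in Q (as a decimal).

Let p = c^2·q^-1 = 0.797. δp/p = √((2·δc/c)² + (-1·δq/q)²) = √(0.0157 + 0.000548) = 0.127, so δp = 0.102.
Q = p − r + y: δQ = √(δp² + δr² + δy²) = √(0.0103 + 0.000144 + 0.000441) = 0.104
Q = 0.673, so δQ/Q = 0.104/0.673 = 0.155.

0.155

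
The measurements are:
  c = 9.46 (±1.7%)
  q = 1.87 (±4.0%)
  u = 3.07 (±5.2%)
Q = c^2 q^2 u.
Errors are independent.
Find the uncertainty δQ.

Since Q is a product/quotient, work with relative uncertainties:
  (2·δc/c)² = (2×0.0170)² = 0.00116;  (2·δq/q)² = (2×0.0400)² = 0.00640;  (1·δu/u)² = (1×0.0520)² = 0.00270
δQ/Q = √(0.0103) = 0.101
Q = 961, so δQ = 0.101 × 961 = 97.3.

97.3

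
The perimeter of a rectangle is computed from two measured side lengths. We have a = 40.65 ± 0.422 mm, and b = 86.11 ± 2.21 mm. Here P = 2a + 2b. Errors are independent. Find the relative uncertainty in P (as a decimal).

Sums and differences: (δP)² = Σ (cᵢ δxᵢ)².
  (2·δa)² = 0.712;  (2·δb)² = 19.5
δP = √(20.2) = 4.50 mm
P = 253.5 mm, so δP/P = 4.50/253.5 = 0.0177.

0.0177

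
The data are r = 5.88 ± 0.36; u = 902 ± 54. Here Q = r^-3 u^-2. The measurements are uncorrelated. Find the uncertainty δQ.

Products/powers → add relative errors in quadrature, weighted by exponent:
  (-3·δr/r)² = (-3×0.0612)² = 0.0337;  (-2·δu/u)² = (-2×0.0599)² = 0.0143
δQ/Q = √(0.0481) = 0.219
Q = 6.05e-09, so δQ = 0.219 × 6.05e-09 = 1.33e-09.

1.33e-09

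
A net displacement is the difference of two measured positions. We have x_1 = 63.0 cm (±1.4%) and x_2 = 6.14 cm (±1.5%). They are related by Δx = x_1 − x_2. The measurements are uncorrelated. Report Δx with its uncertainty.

56.9 ± 0.887 cm

Each term contributes (cᵢ δxᵢ)² to (δΔx)²:
  (δx_1)² = 0.778;  (δx_2)² = 0.00848
δΔx = √(0.786) = 0.887 cm
Δx = 56.9 cm.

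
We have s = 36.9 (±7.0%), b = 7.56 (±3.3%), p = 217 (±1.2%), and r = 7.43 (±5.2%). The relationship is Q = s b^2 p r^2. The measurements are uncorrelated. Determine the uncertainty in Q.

For a monomial Q ∝ s, b^2, p, r^2, fractional errors add in quadrature:
  (1·δs/s)² = (1×0.0700)² = 0.00490;  (2·δb/b)² = (2×0.0330)² = 0.00436;  (1·δp/p)² = (1×0.0120)² = 0.000144;  (2·δr/r)² = (2×0.0520)² = 0.0108
δQ/Q = √(0.0202) = 0.142
Q = 2.53e+07, so δQ = 0.142 × 2.53e+07 = 3.59e+06.

3.59e+06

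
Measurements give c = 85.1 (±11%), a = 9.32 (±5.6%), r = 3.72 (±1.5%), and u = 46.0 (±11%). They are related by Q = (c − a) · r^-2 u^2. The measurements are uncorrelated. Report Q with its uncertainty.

Let w = c − a = 75.8. δw = √(δc² + δa²) = √(87.6 + 0.272) = 9.38, so δw/w = 0.124.
Q is then a monomial in w, r, u:
δQ/Q = √((δw/w)² + (-2·δr/r)² + (2·δu/u)²) = √(0.0153 + 0.000900 + 0.0484) = 0.254
Q = 11600, so δQ = 0.254 × 11600 = 2950.

11600 ± 2950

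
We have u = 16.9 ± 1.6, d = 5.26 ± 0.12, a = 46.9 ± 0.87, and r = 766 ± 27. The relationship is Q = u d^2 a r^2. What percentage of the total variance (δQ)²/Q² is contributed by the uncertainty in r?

30.4%

(δQ/Q)² = (1·δu/u)² + (2·δd/d)² + (1·δa/a)² + (2·δr/r)²
  u term: (1×0.0947)² = 0.00896
  d term: (2×0.0228)² = 0.00208
  a term: (1×0.0186)² = 0.000344
  r term: (2×0.0352)² = 0.00497
Total = 0.0164. Share from r = 0.00497/0.0164 = 0.304.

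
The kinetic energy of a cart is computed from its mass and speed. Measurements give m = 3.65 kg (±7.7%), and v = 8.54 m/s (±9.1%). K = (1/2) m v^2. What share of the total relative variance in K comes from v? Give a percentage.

84.8%

(δK/K)² = (1·δm/m)² + (2·δv/v)²
  m term: (1×0.0770)² = 0.00593
  v term: (2×0.0910)² = 0.0331
Total = 0.0391. Share from v = 0.0331/0.0391 = 0.848.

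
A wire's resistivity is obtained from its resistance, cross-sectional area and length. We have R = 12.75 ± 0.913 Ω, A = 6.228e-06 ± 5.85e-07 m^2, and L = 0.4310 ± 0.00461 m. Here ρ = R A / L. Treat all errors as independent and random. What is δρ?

Products/powers → add relative errors in quadrature, weighted by exponent:
  (1·δR/R)² = (1×0.0716)² = 0.00513;  (1·δA/A)² = (1×0.0939)² = 0.00882;  (-1·δL/L)² = (-1×0.0107)² = 0.000114
δρ/ρ = √(0.0141) = 0.119
ρ = 0.0001842 Ω·m, so δρ = 0.119 × 0.0001842 = 2.19e-05 Ω·m.

2.19e-05 Ω·m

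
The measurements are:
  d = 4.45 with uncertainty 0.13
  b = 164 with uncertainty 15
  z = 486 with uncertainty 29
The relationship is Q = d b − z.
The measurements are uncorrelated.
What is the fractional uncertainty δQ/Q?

0.311

Let p = d·b = 730. δp/p = √((1·δd/d)² + (1·δb/b)²) = √(0.000853 + 0.00837) = 0.0960, so δp = 70.1.
Q = p − z: δQ = √(δp² + δz²) = √(4910 + 841) = 75.8
Q = 244, so δQ/Q = 75.8/244 = 0.311.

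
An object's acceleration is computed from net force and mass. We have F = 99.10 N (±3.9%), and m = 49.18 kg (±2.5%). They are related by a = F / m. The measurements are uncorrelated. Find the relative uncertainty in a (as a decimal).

0.0463

Each factor contributes (exponent × relative error)² to (δa/a)²:
  (1·δF/F)² = (1×0.0390)² = 0.00152;  (-1·δm/m)² = (-1×0.0250)² = 0.000625
δa/a = √(0.00215) = 0.0463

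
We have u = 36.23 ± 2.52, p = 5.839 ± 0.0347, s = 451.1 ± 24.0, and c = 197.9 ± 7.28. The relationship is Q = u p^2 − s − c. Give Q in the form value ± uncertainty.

Let w = u·p^2 = 1235. δw/w = √((1·δu/u)² + (2·δp/p)²) = √(0.00484 + 0.000141) = 0.0706, so δw = 87.2.
Q = w − s − c: δQ = √(δw² + δs² + δc²) = √(7600 + 576 + 53.0) = 90.7
Q = 586.2.

586.2 ± 90.7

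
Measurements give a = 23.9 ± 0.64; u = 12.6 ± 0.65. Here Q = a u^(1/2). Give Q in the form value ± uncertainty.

Since Q is a product/quotient, work with relative uncertainties:
  (1·δa/a)² = (1×0.0268)² = 0.000717;  (½·δu/u)² = (0.5×0.0516)² = 0.000665
δQ/Q = √(0.00138) = 0.0372
Q = 84.8, so δQ = 0.0372 × 84.8 = 3.15.

84.8 ± 3.15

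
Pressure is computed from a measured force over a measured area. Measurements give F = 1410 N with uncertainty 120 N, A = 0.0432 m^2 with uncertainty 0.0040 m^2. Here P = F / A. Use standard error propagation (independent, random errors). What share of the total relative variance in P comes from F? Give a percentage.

45.8%

(δP/P)² = (1·δF/F)² + (-1·δA/A)²
  F term: (1×0.0851)² = 0.00724
  A term: (-1×0.0926)² = 0.00857
Total = 0.0158. Share from F = 0.00724/0.0158 = 0.458.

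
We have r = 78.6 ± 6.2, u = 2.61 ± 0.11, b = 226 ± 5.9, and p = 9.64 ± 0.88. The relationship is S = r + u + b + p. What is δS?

Each term contributes (cᵢ δxᵢ)² to (δS)²:
  (δr)² = 38.4;  (δu)² = 0.0121;  (δb)² = 34.8;  (δp)² = 0.774
δS = √(74.0) = 8.60

8.60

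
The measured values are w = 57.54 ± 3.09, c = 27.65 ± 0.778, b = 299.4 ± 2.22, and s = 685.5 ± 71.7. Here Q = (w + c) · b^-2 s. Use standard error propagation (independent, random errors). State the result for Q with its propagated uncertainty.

Let u = w + c = 85.19. δu = √(δw² + δc²) = √(9.55 + 0.605) = 3.19, so δu/u = 0.0374.
Q is then a monomial in u, b, s:
δQ/Q = √((δu/u)² + (-2·δb/b)² + (1·δs/s)²) = √(0.00140 + 0.000220 + 0.0109) = 0.112
Q = 0.6515, so δQ = 0.112 × 0.6515 = 0.0730.

0.6515 ± 0.0730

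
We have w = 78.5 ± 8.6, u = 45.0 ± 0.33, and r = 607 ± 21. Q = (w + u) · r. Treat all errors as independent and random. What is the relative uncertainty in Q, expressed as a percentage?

Let h = w + u = 124. δh = √(δw² + δu²) = √(74.0 + 0.109) = 8.61, so δh/h = 0.0697.
Q is then a monomial in h, r:
δQ/Q = √((δh/h)² + (1·δr/r)²) = √(0.00486 + 0.00120) = 0.0778

7.78%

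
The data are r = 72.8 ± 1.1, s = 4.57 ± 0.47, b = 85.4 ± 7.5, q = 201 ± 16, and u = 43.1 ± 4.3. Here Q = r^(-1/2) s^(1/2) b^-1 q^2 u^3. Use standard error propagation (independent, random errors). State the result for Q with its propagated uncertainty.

(9.49 ± 3.36) × 10^6

Since Q is a product/quotient, work with relative uncertainties:
  (−½·δr/r)² = (-0.5×0.0151)² = 5.71e-05;  (½·δs/s)² = (0.5×0.103)² = 0.00264;  (-1·δb/b)² = (-1×0.0878)² = 0.00771;  (2·δq/q)² = (2×0.0796)² = 0.0253;  (3·δu/u)² = (3×0.0998)² = 0.0896
δQ/Q = √(0.125) = 0.354
Q = 9.49e+06, so δQ = 0.354 × 9.49e+06 = 3.36e+06.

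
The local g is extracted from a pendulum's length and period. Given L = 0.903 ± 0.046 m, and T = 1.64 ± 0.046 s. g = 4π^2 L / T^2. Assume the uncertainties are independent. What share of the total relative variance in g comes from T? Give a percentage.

(δg/g)² = (1·δL/L)² + (-2·δT/T)²
  L term: (1×0.0509)² = 0.00260
  T term: (-2×0.0280)² = 0.00315
Total = 0.00574. Share from T = 0.00315/0.00574 = 0.548.

54.8%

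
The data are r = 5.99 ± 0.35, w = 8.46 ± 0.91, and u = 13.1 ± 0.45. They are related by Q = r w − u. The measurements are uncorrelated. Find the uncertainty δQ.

Let p = r·w = 50.7. δp/p = √((1·δr/r)² + (1·δw/w)²) = √(0.00341 + 0.0116) = 0.122, so δp = 6.20.
Q = p − u: δQ = √(δp² + δu²) = √(38.5 + 0.203) = 6.22

6.22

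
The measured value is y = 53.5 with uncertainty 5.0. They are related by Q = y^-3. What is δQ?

Since Q is a product/quotient, work with relative uncertainties:
  (-3·δy/y)² = (-3×0.0935)² = 0.0786
δQ/Q = √(0.0786) = 0.280
Q = 6.53e-06, so δQ = 0.280 × 6.53e-06 = 1.83e-06.

1.83e-06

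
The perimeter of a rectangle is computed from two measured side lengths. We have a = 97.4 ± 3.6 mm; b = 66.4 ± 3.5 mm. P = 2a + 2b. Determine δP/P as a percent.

Sums and differences: (δP)² = Σ (cᵢ δxᵢ)².
  (2·δa)² = 51.8;  (2·δb)² = 49.0
δP = √(101) = 10.0 mm
P = 328 mm, so δP/P = 10.0/328 = 0.0307.

3.07%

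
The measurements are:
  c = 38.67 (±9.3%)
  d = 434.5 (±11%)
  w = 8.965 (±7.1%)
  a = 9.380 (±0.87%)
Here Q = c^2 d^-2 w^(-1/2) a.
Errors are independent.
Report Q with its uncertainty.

Each factor contributes (exponent × relative error)² to (δQ/Q)²:
  (2·δc/c)² = (2×0.0930)² = 0.0346;  (-2·δd/d)² = (-2×0.110)² = 0.0484;  (−½·δw/w)² = (-0.5×0.0710)² = 0.00126;  (1·δa/a)² = (1×0.00870)² = 7.57e-05
δQ/Q = √(0.0843) = 0.290
Q = 0.02481, so δQ = 0.290 × 0.02481 = 0.00721.

0.02481 ± 0.00721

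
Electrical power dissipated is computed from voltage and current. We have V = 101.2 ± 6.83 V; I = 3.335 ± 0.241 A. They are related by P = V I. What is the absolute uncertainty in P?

33.4 W

Since P is a product/quotient, work with relative uncertainties:
  (1·δV/V)² = (1×0.0675)² = 0.00455;  (1·δI/I)² = (1×0.0723)² = 0.00522
δP/P = √(0.00978) = 0.0989
P = 337.5 W, so δP = 0.0989 × 337.5 = 33.4 W.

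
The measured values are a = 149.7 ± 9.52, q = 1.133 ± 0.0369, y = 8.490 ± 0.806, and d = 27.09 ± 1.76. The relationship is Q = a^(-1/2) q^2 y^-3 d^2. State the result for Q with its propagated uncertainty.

Q is a product of powers, so relative uncertainties combine in quadrature:
  (−½·δa/a)² = (-0.5×0.0636)² = 0.00101;  (2·δq/q)² = (2×0.0326)² = 0.00424;  (-3·δy/y)² = (-3×0.0949)² = 0.0811;  (2·δd/d)² = (2×0.0650)² = 0.0169
δQ/Q = √(0.103) = 0.321
Q = 0.1258, so δQ = 0.321 × 0.1258 = 0.0404.

0.1258 ± 0.0404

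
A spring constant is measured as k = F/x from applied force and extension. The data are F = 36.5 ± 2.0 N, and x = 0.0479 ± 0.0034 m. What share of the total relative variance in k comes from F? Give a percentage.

37.3%

(δk/k)² = (1·δF/F)² + (-1·δx/x)²
  F term: (1×0.0548)² = 0.00300
  x term: (-1×0.0710)² = 0.00504
Total = 0.00804. Share from F = 0.00300/0.00804 = 0.373.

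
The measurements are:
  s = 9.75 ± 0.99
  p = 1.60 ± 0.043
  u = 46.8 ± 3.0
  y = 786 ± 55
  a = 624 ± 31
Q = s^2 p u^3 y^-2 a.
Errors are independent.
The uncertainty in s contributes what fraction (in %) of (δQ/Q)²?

(δQ/Q)² = (2·δs/s)² + (1·δp/p)² + (3·δu/u)² + (-2·δy/y)² + (1·δa/a)²
  s term: (2×0.102)² = 0.0412
  p term: (1×0.0269)² = 0.000722
  u term: (3×0.0641)² = 0.0370
  y term: (-2×0.0700)² = 0.0196
  a term: (1×0.0497)² = 0.00247
Total = 0.101. Share from s = 0.0412/0.101 = 0.408.

40.8%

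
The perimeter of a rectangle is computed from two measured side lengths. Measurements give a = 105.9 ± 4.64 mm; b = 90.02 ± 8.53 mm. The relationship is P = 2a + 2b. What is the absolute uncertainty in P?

Sums and differences: (δP)² = Σ (cᵢ δxᵢ)².
  (2·δa)² = 86.1;  (2·δb)² = 291
δP = √(377) = 19.4 mm

19.4 mm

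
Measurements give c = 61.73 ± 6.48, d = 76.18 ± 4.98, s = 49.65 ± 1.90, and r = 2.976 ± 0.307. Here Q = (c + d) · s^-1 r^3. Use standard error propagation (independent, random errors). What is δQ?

23.2

Let u = c + d = 137.9. δu = √(δc² + δd²) = √(42.0 + 24.8) = 8.17, so δu/u = 0.0593.
Q is then a monomial in u, s, r:
δQ/Q = √((δu/u)² + (-1·δs/s)² + (3·δr/r)²) = √(0.00351 + 0.00146 + 0.0958) = 0.317
Q = 73.21, so δQ = 0.317 × 73.21 = 23.2.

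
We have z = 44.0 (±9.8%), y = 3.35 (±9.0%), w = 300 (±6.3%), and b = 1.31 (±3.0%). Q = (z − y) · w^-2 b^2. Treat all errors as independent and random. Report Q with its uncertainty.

0.000775 ± 0.000136

Let u = z − y = 40.6. δu = √(δz² + δy²) = √(18.6 + 0.0909) = 4.32, so δu/u = 0.106.
Q is then a monomial in u, w, b:
δQ/Q = √((δu/u)² + (-2·δw/w)² + (2·δb/b)²) = √(0.0113 + 0.0159 + 0.00360) = 0.175
Q = 0.000775, so δQ = 0.175 × 0.000775 = 0.000136.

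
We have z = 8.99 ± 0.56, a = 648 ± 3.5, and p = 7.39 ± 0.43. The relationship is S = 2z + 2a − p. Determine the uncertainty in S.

Absolute uncertainties add in quadrature for a linear combination:
  (2·δz)² = 1.25;  (2·δa)² = 49.0;  (δp)² = 0.185
δS = √(50.4) = 7.10

7.10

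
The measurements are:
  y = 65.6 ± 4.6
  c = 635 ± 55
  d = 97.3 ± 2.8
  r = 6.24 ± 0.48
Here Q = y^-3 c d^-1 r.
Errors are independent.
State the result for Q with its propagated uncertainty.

Products/powers → add relative errors in quadrature, weighted by exponent:
  (-3·δy/y)² = (-3×0.0701)² = 0.0443;  (1·δc/c)² = (1×0.0866)² = 0.00750;  (-1·δd/d)² = (-1×0.0288)² = 0.000828;  (1·δr/r)² = (1×0.0769)² = 0.00592
δQ/Q = √(0.0585) = 0.242
Q = 0.000144, so δQ = 0.242 × 0.000144 = 3.49e-05.

(1.44 ± 0.349) × 10^-4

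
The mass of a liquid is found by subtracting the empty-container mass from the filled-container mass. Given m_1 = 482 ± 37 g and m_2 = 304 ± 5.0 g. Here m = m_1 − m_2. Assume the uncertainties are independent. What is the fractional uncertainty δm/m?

For a sum/difference, combine absolute errors in quadrature:
  (δm_1)² = 1370;  (δm_2)² = 25.0
δm = √(1390) = 37.3 g
m = 178 g, so δm/m = 37.3/178 = 0.210.

0.210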